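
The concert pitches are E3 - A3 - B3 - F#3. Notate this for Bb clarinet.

F#3 B3 C#4 G#3

Written C4 sounds as Bb3 on the Bb clarinet, so concert pitches are written a major second up.
E3 becomes F#3
A3 becomes B3
B3 becomes C#4
F#3 becomes G#3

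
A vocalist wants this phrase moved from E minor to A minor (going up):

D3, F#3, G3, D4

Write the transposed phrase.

G3 B3 C4 G4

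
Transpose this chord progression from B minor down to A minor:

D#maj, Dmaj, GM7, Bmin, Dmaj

B minor down to A minor is a major second; each chord root moves by that interval while the quality stays the same.
D#maj: root D# down a major second → C#, giving C#maj.
Dmaj: root D down a major second → C, giving Cmaj.
GM7: root G down a major second → F, giving FM7.
Bmin: root B down a major second → A, giving Amin.
Dmaj: root D down a major second → C, giving Cmaj.

C#maj Cmaj FM7 Amin Cmaj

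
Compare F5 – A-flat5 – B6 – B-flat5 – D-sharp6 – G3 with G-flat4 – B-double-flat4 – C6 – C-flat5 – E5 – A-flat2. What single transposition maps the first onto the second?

down a major seventh

Take the first pair: F5 → Gb4. F to G spans 7 letter names, so the interval is some kind of seventh.
Gb4 to F5 is 11 semitones, which makes it a major seventh; the second version is lower, so the direction is down.
Checking another pair — G3 → Ab2 — gives the same interval.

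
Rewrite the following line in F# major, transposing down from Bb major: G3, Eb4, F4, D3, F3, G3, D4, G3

Bb major to F# major down is a diminished fourth, so every note moves down by that interval.
G3 gives D#3
Eb4 gives B3
F4 gives C#4
D3 gives A#2
F3 gives C#3
G3 gives D#3
D4 gives A#3
G3 gives D#3

D#3 B3 C#4 A#2 C#3 D#3 A#3 D#3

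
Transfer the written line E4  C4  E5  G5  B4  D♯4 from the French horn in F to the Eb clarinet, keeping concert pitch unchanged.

First find concert pitch: the French horn in F sounds a perfect fifth below written, so E4 C4 E5 G5 B4 D♯4 sounds A3 F3 A4 C5 E4 G#3.
Then write for Eb clarinet: it sounds a minor third above written, so the part must be a minor third below concert.
A3 → F#3
F3 → D3
A4 → F#4
C5 → A4
E4 → C#4
G#3 → E#3

F#3 D3 F#4 A4 C#4 E#3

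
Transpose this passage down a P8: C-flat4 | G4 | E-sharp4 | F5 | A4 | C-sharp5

Cb4 -> Cb3
G4 -> G3
E#4 -> E#3
F5 -> F4
A4 -> A3
C#5 -> C#4

Cb3 G3 E#3 F4 A3 C#4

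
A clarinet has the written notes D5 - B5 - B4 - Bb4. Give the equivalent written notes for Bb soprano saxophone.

First find concert pitch: the A clarinet sounds a minor third below written, so D5 B5 B4 Bb4 sounds B4 G#5 G#4 G4.
Then write for Bb soprano saxophone: it sounds a major second below written, so the part must be a major second above concert.
B4 → C#5
G#5 → A#5
G#4 → A#4
G4 → A4

C#5 A#5 A#4 A4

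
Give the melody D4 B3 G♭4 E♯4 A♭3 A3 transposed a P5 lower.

G3 E3 Cb4 A#3 Db3 D3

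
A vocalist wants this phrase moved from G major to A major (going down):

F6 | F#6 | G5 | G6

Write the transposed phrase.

G5 G#5 A4 A5

From G down to A is a minor seventh; apply that to each pitch.
F6 to G5
F#6 to G#5
G5 to A4
G6 to A5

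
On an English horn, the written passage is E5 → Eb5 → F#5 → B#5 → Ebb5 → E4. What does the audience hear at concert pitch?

A4 Ab4 B4 E#5 Abb4 A3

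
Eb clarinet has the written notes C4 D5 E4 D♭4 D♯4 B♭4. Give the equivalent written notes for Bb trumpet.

F4 G5 A4 Gb4 G#4 Eb5

First find concert pitch: the Eb clarinet sounds a minor third above written, so C4 D5 E4 D♭4 D♯4 B♭4 sounds Eb4 F5 G4 Fb4 F#4 Db5.
Then write for Bb trumpet: it sounds a major second below written, so the part must be a major second above concert.
Eb4 → F4
F5 → G5
G4 → A4
Fb4 → Gb4
F#4 → G#4
Db5 → Eb5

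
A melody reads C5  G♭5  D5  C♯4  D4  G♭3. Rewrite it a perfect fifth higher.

G5 Db6 A5 G#4 A4 Db4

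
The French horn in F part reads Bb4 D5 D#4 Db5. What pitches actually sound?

Eb4 G4 G#3 Gb4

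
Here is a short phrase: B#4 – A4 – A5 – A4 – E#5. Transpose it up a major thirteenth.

G##6 F#6 F#7 F#6 C##7

A major thirteenth up from B#4 gives G##6.
A major thirteenth up from A4 gives F#6.
A5 up a major thirteenth is F#7.
A major thirteenth up from A4 gives F#6.
E#5: a thirteenth up reaches C, and 21 semitones makes it C##7.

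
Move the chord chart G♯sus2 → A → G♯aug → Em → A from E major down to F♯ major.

A#sus2 B A#aug F#m B

E major down to F♯ major is a minor seventh; each chord root moves by that interval while the quality stays the same.
G♯sus2: root G♯ down a minor seventh → A#, giving A#sus2.
A: root A down a minor seventh → B, giving B.
G♯aug: root G♯ down a minor seventh → A#, giving A#aug.
Em: root E down a minor seventh → F#, giving F#m.
A: root A down a minor seventh → B, giving B.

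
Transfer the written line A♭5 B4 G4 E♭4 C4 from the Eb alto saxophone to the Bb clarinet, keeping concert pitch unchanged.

Db5 E4 C4 Ab3 F3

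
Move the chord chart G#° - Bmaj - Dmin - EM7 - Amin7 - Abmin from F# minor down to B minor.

C#° Emaj Gmin AM7 Dmin7 Dbmin

F# minor down to B minor is a perfect fifth; each chord root moves by that interval while the quality stays the same.
G#°: root G# down a perfect fifth → C#, giving C#°.
Bmaj: root B down a perfect fifth → E, giving Emaj.
Dmin: root D down a perfect fifth → G, giving Gmin.
EM7: root E down a perfect fifth → A, giving AM7.
Amin7: root A down a perfect fifth → D, giving Dmin7.
Abmin: root Ab down a perfect fifth → Db, giving Dbmin.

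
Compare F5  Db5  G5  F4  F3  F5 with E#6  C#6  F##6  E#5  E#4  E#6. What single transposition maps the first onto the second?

From F5 to E#6 is 7 letter names — a seventh of some quality.
F5 to E#6 is 12 semitones, which makes it an augmented seventh; the second version is higher, so the direction is up.
Checking another pair — F5 → E#6 — gives the same interval.

up an augmented seventh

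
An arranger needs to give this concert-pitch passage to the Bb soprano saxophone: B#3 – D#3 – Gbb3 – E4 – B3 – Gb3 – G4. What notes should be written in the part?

C##4 E#3 Abb3 F#4 C#4 Ab3 A4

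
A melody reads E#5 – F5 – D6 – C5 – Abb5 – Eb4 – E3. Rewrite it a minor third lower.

C##5 D5 B5 A4 Fb5 C4 C#3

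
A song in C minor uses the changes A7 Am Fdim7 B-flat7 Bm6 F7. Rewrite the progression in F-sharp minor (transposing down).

D#7 D#m Bdim7 E7 E#m6 B7

C minor down to F-sharp minor is a diminished fifth; each chord root moves by that interval while the quality stays the same.
A7: root A down a diminished fifth → D#, giving D#7.
Am: root A down a diminished fifth → D#, giving D#m.
Fdim7: root F down a diminished fifth → B, giving Bdim7.
B-flat7: root B-flat down a diminished fifth → E, giving E7.
Bm6: root B down a diminished fifth → E#, giving E#m6.
F7: root F down a diminished fifth → B, giving B7.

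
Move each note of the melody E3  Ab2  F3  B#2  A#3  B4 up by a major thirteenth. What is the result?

C#5 F4 D5 G##4 F##5 G#6

E3 -> C#5
Ab2 -> F4
F3 -> D5
B#2 -> G##4
A#3 -> F##5
B4 -> G#6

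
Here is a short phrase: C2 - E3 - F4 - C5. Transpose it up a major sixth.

A2 C#4 D5 A5

C2 up a major sixth is A2.
E3 up a major sixth is C#4.
F4: a sixth up reaches D, and 9 semitones makes it D5.
C5: a sixth up reaches A, and 9 semitones makes it A5.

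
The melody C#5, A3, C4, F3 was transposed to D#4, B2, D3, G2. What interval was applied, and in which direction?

down a minor seventh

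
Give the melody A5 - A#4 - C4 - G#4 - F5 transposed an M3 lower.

F5 F#4 Ab3 E4 Db5

A major third down from A5 gives F5.
A major third down from A#4 gives F#4.
A major third down from C4 gives Ab3.
G#4 down a major third is E4.
F5: a third down reaches D, and 4 semitones makes it Db5.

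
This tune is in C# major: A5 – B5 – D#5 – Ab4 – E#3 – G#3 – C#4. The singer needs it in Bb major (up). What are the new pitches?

Gb6 Ab6 C6 Gbb5 D4 F4 Bb4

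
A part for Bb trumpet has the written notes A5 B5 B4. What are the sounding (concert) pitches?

The Bb trumpet sounds a major second below written, so transpose each written note down a major second.
A5 gives G5
B5 gives A5
B4 gives A4

G5 A5 A4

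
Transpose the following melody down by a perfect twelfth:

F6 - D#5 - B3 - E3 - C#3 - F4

Bb4 G#3 E2 A1 F#1 Bb2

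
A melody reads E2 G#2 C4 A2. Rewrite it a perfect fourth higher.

E2 to A2
G#2 to C#3
C4 to F4
A2 to D3

A2 C#3 F4 D3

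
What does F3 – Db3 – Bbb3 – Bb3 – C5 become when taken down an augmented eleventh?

Cb2 Abb1 Fbb2 Fb2 Gb3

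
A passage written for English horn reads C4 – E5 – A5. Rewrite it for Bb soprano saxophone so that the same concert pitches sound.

G3 B4 E5

First find concert pitch: the English horn sounds a perfect fifth below written, so C4 E5 A5 sounds F3 A4 D5.
Then write for Bb soprano saxophone: it sounds a major second below written, so the part must be a major second above concert.
F3 → G3
A4 → B4
D5 → E5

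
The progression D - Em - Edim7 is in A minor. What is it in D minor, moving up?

A minor up to D minor is a perfect fourth; each chord root moves by that interval while the quality stays the same.
D: root D up a perfect fourth → G, giving G.
Em: root E up a perfect fourth → A, giving Am.
Edim7: root E up a perfect fourth → A, giving Adim7.

G Am Adim7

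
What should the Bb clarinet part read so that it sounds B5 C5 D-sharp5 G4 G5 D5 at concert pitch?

The Bb clarinet sounds a major second below written, so the written part must be a major second above concert — transpose each note up.
B5 to C#6
C5 to D5
D#5 to E#5
G4 to A4
G5 to A5
D5 to E5

C#6 D5 E#5 A4 A5 E5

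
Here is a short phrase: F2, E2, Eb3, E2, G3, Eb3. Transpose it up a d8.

Fb3 Eb3 Ebb4 Eb3 Gb4 Ebb4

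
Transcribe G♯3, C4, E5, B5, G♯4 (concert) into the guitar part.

G#4 C5 E6 B6 G#5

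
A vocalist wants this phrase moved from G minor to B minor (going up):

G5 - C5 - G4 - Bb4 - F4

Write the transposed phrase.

B5 E5 B4 D5 A4

From G up to B is a major third; apply that to each pitch.
G5 -> B5
C5 -> E5
G4 -> B4
Bb4 -> D5
F4 -> A4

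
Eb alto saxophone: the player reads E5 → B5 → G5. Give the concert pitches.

G4 D5 Bb4

Written C4 on the Eb alto saxophone sounds as Eb3, a major sixth lower; apply that shift to every note.
E5 becomes G4
B5 becomes D5
G5 becomes Bb4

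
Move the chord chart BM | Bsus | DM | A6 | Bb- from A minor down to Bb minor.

CM Csus EbM Bb6 Cb-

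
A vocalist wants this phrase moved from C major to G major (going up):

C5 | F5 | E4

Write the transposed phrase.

From C up to G is a perfect fifth; apply that to each pitch.
C5 gives G5
F5 gives C6
E4 gives B4

G5 C6 B4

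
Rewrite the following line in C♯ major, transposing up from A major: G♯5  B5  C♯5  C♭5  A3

B#5 D#6 E#5 Eb5 C#4

From A up to C♯ is a major third; apply that to each pitch.
G#5 becomes B#5
B5 becomes D#6
C#5 becomes E#5
Cb5 becomes Eb5
A3 becomes C#4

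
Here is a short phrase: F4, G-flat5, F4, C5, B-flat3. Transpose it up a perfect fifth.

C5 Db6 C5 G5 F4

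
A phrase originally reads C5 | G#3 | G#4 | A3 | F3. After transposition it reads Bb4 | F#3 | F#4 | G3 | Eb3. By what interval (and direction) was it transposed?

From C5 to Bb4 is 2 letter names — a second of some quality.
Bb4 to C5 is 2 semitones, which makes it a major second; the second version is lower, so the direction is down.
Checking another pair — F3 → Eb3 — gives the same interval.

down a major second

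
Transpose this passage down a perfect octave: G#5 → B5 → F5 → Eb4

G#5 to G#4
B5 to B4
F5 to F4
Eb4 to Eb3

G#4 B4 F4 Eb3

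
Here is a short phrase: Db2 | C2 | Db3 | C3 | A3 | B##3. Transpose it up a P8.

Db2 -> Db3
C2 -> C3
Db3 -> Db4
C3 -> C4
A3 -> A4
B##3 -> B##4

Db3 C3 Db4 C4 A4 B##4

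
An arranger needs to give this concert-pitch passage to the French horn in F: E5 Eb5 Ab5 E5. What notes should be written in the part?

B5 Bb5 Eb6 B5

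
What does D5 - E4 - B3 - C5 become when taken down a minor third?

B4 C#4 G#3 A4

D5 becomes B4
E4 becomes C#4
B3 becomes G#3
C5 becomes A4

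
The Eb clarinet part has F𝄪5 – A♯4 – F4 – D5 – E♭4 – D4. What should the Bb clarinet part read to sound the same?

B#5 D#5 Bb4 G5 Ab4 G4

First find concert pitch: the Eb clarinet sounds a minor third above written, so F𝄪5 A♯4 F4 D5 E♭4 D4 sounds A#5 C#5 Ab4 F5 Gb4 F4.
Then write for Bb clarinet: it sounds a major second below written, so the part must be a major second above concert.
A#5 → B#5
C#5 → D#5
Ab4 → Bb4
F5 → G5
Gb4 → Ab4
F4 → G4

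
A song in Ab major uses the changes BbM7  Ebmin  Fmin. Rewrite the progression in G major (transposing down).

AM7 Dmin Emin

Ab major down to G major is a minor second; each chord root moves by that interval while the quality stays the same.
BbM7: root Bb down a minor second → A, giving AM7.
Ebmin: root Eb down a minor second → D, giving Dmin.
Fmin: root F down a minor second → E, giving Emin.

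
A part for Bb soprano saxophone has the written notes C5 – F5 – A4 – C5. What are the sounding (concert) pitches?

Bb4 Eb5 G4 Bb4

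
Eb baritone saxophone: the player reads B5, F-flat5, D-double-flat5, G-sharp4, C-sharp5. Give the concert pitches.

The Eb baritone saxophone sounds a major thirteenth below written, so transpose each written note down a major thirteenth.
B5 becomes D4
Fb5 becomes Abb3
Dbb5 becomes Fbb3
G#4 becomes B2
C#5 becomes E3

D4 Abb3 Fbb3 B2 E3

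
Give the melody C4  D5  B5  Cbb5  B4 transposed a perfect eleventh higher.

F5 G6 E7 Fbb6 E6

C4 to F5
D5 to G6
B5 to E7
Cbb5 to Fbb6
B4 to E6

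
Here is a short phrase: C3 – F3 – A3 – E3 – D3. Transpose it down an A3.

Abb2 Dbb3 Fb3 Cb3 Bbb2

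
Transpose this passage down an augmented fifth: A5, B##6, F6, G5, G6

Db5 E#6 Bbb5 Cb5 Cb6

An augmented fifth down from A5 gives Db5.
B##6: a fifth down reaches E, and 8 semitones makes it E#6.
F6: a fifth down reaches B, and 8 semitones makes it Bbb5.
An augmented fifth down from G5 gives Cb5.
G6 down an augmented fifth is Cb6.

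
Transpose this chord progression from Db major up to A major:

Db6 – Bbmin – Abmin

A6 F#min Emin

Db major up to A major is an augmented fifth; each chord root moves by that interval while the quality stays the same.
Db6: root Db up an augmented fifth → A, giving A6.
Bbmin: root Bb up an augmented fifth → F#, giving F#min.
Abmin: root Ab up an augmented fifth → E, giving Emin.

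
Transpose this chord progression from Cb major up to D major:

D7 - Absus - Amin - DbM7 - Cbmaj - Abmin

E#7 Bsus B#min EM7 Dmaj Bmin

Cb major up to D major is an augmented second; each chord root moves by that interval while the quality stays the same.
D7: root D up an augmented second → E#, giving E#7.
Absus: root Ab up an augmented second → B, giving Bsus.
Amin: root A up an augmented second → B#, giving B#min.
DbM7: root Db up an augmented second → E, giving EM7.
Cbmaj: root Cb up an augmented second → D, giving Dmaj.
Abmin: root Ab up an augmented second → B, giving Bmin.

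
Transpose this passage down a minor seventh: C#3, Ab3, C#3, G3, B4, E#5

D#2 Bb2 D#2 A2 C#4 F##4

C#3: a seventh down reaches D, and 10 semitones makes it D#2.
Ab3 down a minor seventh is Bb2.
A minor seventh down from C#3 gives D#2.
G3 down a minor seventh is A2.
B4 down a minor seventh is C#4.
E#5: a seventh down reaches F, and 10 semitones makes it F##4.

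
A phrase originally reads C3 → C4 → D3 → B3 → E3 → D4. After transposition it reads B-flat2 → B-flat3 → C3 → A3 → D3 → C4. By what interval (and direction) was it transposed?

down a major second

From C3 to Bb2 is 2 letter names — a second of some quality.
Bb2 to C3 is 2 semitones, which makes it a major second; the second version is lower, so the direction is down.
Checking another pair — D4 → C4 — gives the same interval.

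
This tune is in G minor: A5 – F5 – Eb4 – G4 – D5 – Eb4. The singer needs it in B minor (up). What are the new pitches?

G minor to B minor up is a major third, so every note moves up by that interval.
A5 becomes C#6
F5 becomes A5
Eb4 becomes G4
G4 becomes B4
D5 becomes F#5
Eb4 becomes G4

C#6 A5 G4 B4 F#5 G4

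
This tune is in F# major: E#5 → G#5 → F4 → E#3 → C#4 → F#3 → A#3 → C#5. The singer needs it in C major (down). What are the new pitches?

B4 D5 Cb4 B2 G3 C3 E3 G4

F# major to C major down is an augmented fourth, so every note moves down by that interval.
E#5 becomes B4
G#5 becomes D5
F4 becomes Cb4
E#3 becomes B2
C#4 becomes G3
F#3 becomes C3
A#3 becomes E3
C#5 becomes G4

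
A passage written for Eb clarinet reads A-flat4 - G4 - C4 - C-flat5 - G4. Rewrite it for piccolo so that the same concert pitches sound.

Cb4 Bb3 Eb3 Ebb4 Bb3

First find concert pitch: the Eb clarinet sounds a minor third above written, so A-flat4 G4 C4 C-flat5 G4 sounds Cb5 Bb4 Eb4 Ebb5 Bb4.
Then write for piccolo: it sounds a perfect octave above written, so the part must be a perfect octave below concert.
Cb5 → Cb4
Bb4 → Bb3
Eb4 → Eb3
Ebb5 → Ebb4
Bb4 → Bb3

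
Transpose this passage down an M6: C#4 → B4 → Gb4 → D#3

C#4: a sixth down reaches E, and 9 semitones makes it E3.
A major sixth down from B4 gives D4.
Gb4: a sixth down reaches B, and 9 semitones makes it Bbb3.
A major sixth down from D#3 gives F#2.

E3 D4 Bbb3 F#2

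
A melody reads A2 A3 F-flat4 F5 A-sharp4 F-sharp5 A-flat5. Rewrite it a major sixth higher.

A2: a sixth up reaches F, and 9 semitones makes it F#3.
A3: a sixth up reaches F, and 9 semitones makes it F#4.
A major sixth up from Fb4 gives Db5.
F5 up a major sixth is D6.
A major sixth up from A#4 gives F##5.
F#5 up a major sixth is D#6.
Ab5 up a major sixth is F6.

F#3 F#4 Db5 D6 F##5 D#6 F6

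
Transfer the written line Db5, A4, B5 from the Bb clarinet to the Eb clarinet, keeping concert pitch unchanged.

First find concert pitch: the Bb clarinet sounds a major second below written, so Db5 A4 B5 sounds Cb5 G4 A5.
Then write for Eb clarinet: it sounds a minor third above written, so the part must be a minor third below concert.
Cb5 → Ab4
G4 → E4
A5 → F#5

Ab4 E4 F#5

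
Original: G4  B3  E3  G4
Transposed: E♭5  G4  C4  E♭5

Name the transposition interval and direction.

up a minor sixth

From G4 to Eb5 is 6 letter names — a sixth of some quality.
G4 to Eb5 is 8 semitones, which makes it a minor sixth; the second version is higher, so the direction is up.
Checking another pair — G4 → Eb5 — gives the same interval.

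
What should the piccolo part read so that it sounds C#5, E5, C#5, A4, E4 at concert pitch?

The piccolo sounds a perfect octave above written, so the written part must be a perfect octave below concert — transpose each note down.
C#5 to C#4
E5 to E4
C#5 to C#4
A4 to A3
E4 to E3

C#4 E4 C#4 A3 E3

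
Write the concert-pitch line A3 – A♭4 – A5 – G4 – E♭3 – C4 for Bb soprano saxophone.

Written C4 sounds as Bb3 on the Bb soprano saxophone, so concert pitches are written a major second up.
A3 becomes B3
Ab4 becomes Bb4
A5 becomes B5
G4 becomes A4
Eb3 becomes F3
C4 becomes D4

B3 Bb4 B5 A4 F3 D4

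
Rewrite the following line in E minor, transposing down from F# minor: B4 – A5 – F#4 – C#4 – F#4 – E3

A4 G5 E4 B3 E4 D3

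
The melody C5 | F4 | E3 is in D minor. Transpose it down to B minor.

From D down to B is a minor third; apply that to each pitch.
C5 to A4
F4 to D4
E3 to C#3

A4 D4 C#3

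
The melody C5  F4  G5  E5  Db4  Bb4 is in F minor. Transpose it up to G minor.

D5 G4 A5 F#5 Eb4 C5

From F up to G is a major second; apply that to each pitch.
C5 becomes D5
F4 becomes G4
G5 becomes A5
E5 becomes F#5
Db4 becomes Eb4
Bb4 becomes C5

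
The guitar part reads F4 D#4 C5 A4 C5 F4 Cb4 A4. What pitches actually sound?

F3 D#3 C4 A3 C4 F3 Cb3 A3

The guitar sounds a perfect octave below written, so transpose each written note down a perfect octave.
F4 -> F3
D#4 -> D#3
C5 -> C4
A4 -> A3
C5 -> C4
F4 -> F3
Cb4 -> Cb3
A4 -> A3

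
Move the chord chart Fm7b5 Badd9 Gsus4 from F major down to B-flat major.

Bbm7b5 Eadd9 Csus4

F major down to B-flat major is a perfect fifth; each chord root moves by that interval while the quality stays the same.
Fm7b5: root F down a perfect fifth → Bb, giving Bbm7b5.
Badd9: root B down a perfect fifth → E, giving Eadd9.
Gsus4: root G down a perfect fifth → C, giving Csus4.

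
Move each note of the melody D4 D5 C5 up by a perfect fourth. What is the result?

G4 G5 F5

D4 up a perfect fourth is G4.
D5: a fourth up reaches G, and 5 semitones makes it G5.
C5: a fourth up reaches F, and 5 semitones makes it F5.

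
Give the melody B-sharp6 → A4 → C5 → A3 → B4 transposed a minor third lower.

G##6 F#4 A4 F#3 G#4

B#6 to G##6
A4 to F#4
C5 to A4
A3 to F#3
B4 to G#4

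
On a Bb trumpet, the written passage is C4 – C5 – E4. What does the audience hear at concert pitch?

Bb3 Bb4 D4

The Bb trumpet sounds a major second below written, so transpose each written note down a major second.
C4 → Bb3
C5 → Bb4
E4 → D4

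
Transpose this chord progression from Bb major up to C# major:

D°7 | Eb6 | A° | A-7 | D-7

E#°7 F#6 B#° B#-7 E#-7

Bb major up to C# major is an augmented second; each chord root moves by that interval while the quality stays the same.
D°7: root D up an augmented second → E#, giving E#°7.
Eb6: root Eb up an augmented second → F#, giving F#6.
A°: root A up an augmented second → B#, giving B#°.
A-7: root A up an augmented second → B#, giving B#-7.
D-7: root D up an augmented second → E#, giving E#-7.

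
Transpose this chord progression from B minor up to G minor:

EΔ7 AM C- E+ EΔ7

B minor up to G minor is a minor sixth; each chord root moves by that interval while the quality stays the same.
EΔ7: root E up a minor sixth → C, giving CΔ7.
AM: root A up a minor sixth → F, giving FM.
C-: root C up a minor sixth → Ab, giving Ab-.
E+: root E up a minor sixth → C, giving C+.
EΔ7: root E up a minor sixth → C, giving CΔ7.

CΔ7 FM Ab- C+ CΔ7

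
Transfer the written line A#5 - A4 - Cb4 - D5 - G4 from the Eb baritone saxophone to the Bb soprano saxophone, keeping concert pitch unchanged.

D#4 D3 Fb2 G3 C3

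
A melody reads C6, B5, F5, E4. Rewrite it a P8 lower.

C5 B4 F4 E3

C6 to C5
B5 to B4
F5 to F4
E4 to E3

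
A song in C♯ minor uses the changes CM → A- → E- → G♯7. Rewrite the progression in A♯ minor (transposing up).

C♯ minor up to A♯ minor is a major sixth; each chord root moves by that interval while the quality stays the same.
CM: root C up a major sixth → A, giving AM.
A-: root A up a major sixth → F#, giving F#-.
E-: root E up a major sixth → C#, giving C#-.
G♯7: root G♯ up a major sixth → E#, giving E#7.

AM F#- C#- E#7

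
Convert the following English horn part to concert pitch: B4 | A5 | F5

The English horn sounds a perfect fifth below written, so transpose each written note down a perfect fifth.
B4 to E4
A5 to D5
F5 to Bb4

E4 D5 Bb4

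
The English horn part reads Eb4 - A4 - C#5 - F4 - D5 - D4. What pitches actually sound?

The English horn sounds a perfect fifth below written, so transpose each written note down a perfect fifth.
Eb4 gives Ab3
A4 gives D4
C#5 gives F#4
F4 gives Bb3
D5 gives G4
D4 gives G3

Ab3 D4 F#4 Bb3 G4 G3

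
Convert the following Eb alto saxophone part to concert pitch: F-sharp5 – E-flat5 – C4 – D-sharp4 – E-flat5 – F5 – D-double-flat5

Written C4 on the Eb alto saxophone sounds as Eb3, a major sixth lower; apply that shift to every note.
F#5 → A4
Eb5 → Gb4
C4 → Eb3
D#4 → F#3
Eb5 → Gb4
F5 → Ab4
Dbb5 → Fbb4

A4 Gb4 Eb3 F#3 Gb4 Ab4 Fbb4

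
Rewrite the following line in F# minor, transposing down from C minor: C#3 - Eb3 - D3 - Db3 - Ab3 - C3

From C down to F# is a diminished fifth; apply that to each pitch.
C#3 gives F##2
Eb3 gives A2
D3 gives G#2
Db3 gives G2
Ab3 gives D3
C3 gives F#2

F##2 A2 G#2 G2 D3 F#2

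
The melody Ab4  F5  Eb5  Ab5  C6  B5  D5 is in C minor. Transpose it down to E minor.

C4 A4 G4 C5 E5 D#5 F#4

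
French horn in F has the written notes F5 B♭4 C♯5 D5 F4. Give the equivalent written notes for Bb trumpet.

First find concert pitch: the French horn in F sounds a perfect fifth below written, so F5 B♭4 C♯5 D5 F4 sounds Bb4 Eb4 F#4 G4 Bb3.
Then write for Bb trumpet: it sounds a major second below written, so the part must be a major second above concert.
Bb4 → C5
Eb4 → F4
F#4 → G#4
G4 → A4
Bb3 → C4

C5 F4 G#4 A4 C4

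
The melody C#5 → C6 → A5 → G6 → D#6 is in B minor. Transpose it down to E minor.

F#4 F5 D5 C6 G#5

From B down to E is a perfect fifth; apply that to each pitch.
C#5 becomes F#4
C6 becomes F5
A5 becomes D5
G6 becomes C6
D#6 becomes G#5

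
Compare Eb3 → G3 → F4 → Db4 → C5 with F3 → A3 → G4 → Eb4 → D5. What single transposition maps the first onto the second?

From Eb3 to F3 is 2 letter names — a second of some quality.
Eb3 to F3 is 2 semitones, which makes it a major second; the second version is higher, so the direction is up.
Checking another pair — C5 → D5 — gives the same interval.

up a major second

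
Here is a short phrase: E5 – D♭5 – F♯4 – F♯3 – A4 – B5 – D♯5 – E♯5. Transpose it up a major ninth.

F#6 Eb6 G#5 G#4 B5 C#7 E#6 F##6

E5: a ninth up reaches F, and 14 semitones makes it F#6.
Db5: a ninth up reaches E, and 14 semitones makes it Eb6.
F#4 up a major ninth is G#5.
A major ninth up from F#3 gives G#4.
A4 up a major ninth is B5.
B5: a ninth up reaches C, and 14 semitones makes it C#7.
D#5: a ninth up reaches E, and 14 semitones makes it E#6.
E#5 up a major ninth is F##6.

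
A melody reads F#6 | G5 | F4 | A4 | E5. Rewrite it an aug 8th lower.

F5 Gb4 Fb3 Ab3 Eb4

F#6 gives F5
G5 gives Gb4
F4 gives Fb3
A4 gives Ab3
E5 gives Eb4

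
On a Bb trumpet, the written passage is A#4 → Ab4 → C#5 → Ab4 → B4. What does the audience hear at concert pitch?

G#4 Gb4 B4 Gb4 A4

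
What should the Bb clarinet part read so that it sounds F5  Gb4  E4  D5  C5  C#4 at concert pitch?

The Bb clarinet sounds a major second below written, so the written part must be a major second above concert — transpose each note up.
F5 gives G5
Gb4 gives Ab4
E4 gives F#4
D5 gives E5
C5 gives D5
C#4 gives D#4

G5 Ab4 F#4 E5 D5 D#4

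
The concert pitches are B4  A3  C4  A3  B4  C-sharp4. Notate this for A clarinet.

D5 C4 Eb4 C4 D5 E4

Written C4 sounds as A3 on the A clarinet, so concert pitches are written a minor third up.
B4 gives D5
A3 gives C4
C4 gives Eb4
A3 gives C4
B4 gives D5
C#4 gives E4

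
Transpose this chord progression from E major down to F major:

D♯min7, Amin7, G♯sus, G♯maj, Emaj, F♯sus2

Emin7 Bbmin7 Asus Amaj Fmaj Gsus2

E major down to F major is a major seventh; each chord root moves by that interval while the quality stays the same.
D♯min7: root D♯ down a major seventh → E, giving Emin7.
Amin7: root A down a major seventh → Bb, giving Bbmin7.
G♯sus: root G♯ down a major seventh → A, giving Asus.
G♯maj: root G♯ down a major seventh → A, giving Amaj.
Emaj: root E down a major seventh → F, giving Fmaj.
F♯sus2: root F♯ down a major seventh → G, giving Gsus2.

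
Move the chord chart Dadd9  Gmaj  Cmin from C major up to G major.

Aadd9 Dmaj Gmin

C major up to G major is a perfect fifth; each chord root moves by that interval while the quality stays the same.
Dadd9: root D up a perfect fifth → A, giving Aadd9.
Gmaj: root G up a perfect fifth → D, giving Dmaj.
Cmin: root C up a perfect fifth → G, giving Gmin.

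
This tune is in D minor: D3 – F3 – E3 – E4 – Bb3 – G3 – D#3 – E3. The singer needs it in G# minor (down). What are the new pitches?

D minor to G# minor down is a diminished fifth, so every note moves down by that interval.
D3 to G#2
F3 to B2
E3 to A#2
E4 to A#3
Bb3 to E3
G3 to C#3
D#3 to G##2
E3 to A#2

G#2 B2 A#2 A#3 E3 C#3 G##2 A#2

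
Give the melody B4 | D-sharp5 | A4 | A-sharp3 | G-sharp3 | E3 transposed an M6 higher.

G#5 B#5 F#5 F##4 E#4 C#4

B4: a sixth up reaches G, and 9 semitones makes it G#5.
D#5 up a major sixth is B#5.
A4: a sixth up reaches F, and 9 semitones makes it F#5.
A major sixth up from A#3 gives F##4.
G#3: a sixth up reaches E, and 9 semitones makes it E#4.
E3 up a major sixth is C#4.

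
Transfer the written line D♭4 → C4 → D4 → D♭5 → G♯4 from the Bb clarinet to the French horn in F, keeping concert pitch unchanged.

Gb4 F4 G4 Gb5 C#5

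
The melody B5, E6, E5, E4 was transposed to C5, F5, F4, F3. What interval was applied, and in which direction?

down a major seventh

From B5 to C5 is 7 letter names — a seventh of some quality.
C5 to B5 is 11 semitones, which makes it a major seventh; the second version is lower, so the direction is down.
Checking another pair — E4 → F3 — gives the same interval.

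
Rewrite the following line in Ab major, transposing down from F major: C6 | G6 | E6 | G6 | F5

F major to Ab major down is a major sixth, so every note moves down by that interval.
C6 to Eb5
G6 to Bb5
E6 to G5
G6 to Bb5
F5 to Ab4

Eb5 Bb5 G5 Bb5 Ab4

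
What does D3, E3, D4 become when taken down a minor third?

B2 C#3 B3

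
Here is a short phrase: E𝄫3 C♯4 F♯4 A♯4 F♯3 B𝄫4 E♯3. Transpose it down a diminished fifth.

Ab2 F##3 B#3 D##4 B#2 Eb4 A##2

Ebb3 → Ab2
C#4 → F##3
F#4 → B#3
A#4 → D##4
F#3 → B#2
Bbb4 → Eb4
E#3 → A##2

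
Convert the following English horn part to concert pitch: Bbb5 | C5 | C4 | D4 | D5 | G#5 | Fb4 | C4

Ebb5 F4 F3 G3 G4 C#5 Bbb3 F3

The English horn sounds a perfect fifth below written, so transpose each written note down a perfect fifth.
Bbb5 -> Ebb5
C5 -> F4
C4 -> F3
D4 -> G3
D5 -> G4
G#5 -> C#5
Fb4 -> Bbb3
C4 -> F3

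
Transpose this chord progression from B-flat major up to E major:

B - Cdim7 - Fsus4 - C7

E# F#dim7 Bsus4 F#7

B-flat major up to E major is an augmented fourth; each chord root moves by that interval while the quality stays the same.
B: root B up an augmented fourth → E#, giving E#.
Cdim7: root C up an augmented fourth → F#, giving F#dim7.
Fsus4: root F up an augmented fourth → B, giving Bsus4.
C7: root C up an augmented fourth → F#, giving F#7.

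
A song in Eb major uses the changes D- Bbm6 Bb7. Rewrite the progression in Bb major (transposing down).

A- Fm6 F7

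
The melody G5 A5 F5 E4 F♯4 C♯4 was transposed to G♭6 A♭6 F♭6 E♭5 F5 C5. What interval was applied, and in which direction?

up a diminished octave

From G5 to Gb6 is 8 letter names — an octave of some quality.
G5 to Gb6 is 11 semitones, which makes it a diminished octave; the second version is higher, so the direction is up.
Checking another pair — C#4 → C5 — gives the same interval.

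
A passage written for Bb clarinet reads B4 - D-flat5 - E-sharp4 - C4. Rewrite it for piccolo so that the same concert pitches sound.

A3 Cb4 D#3 Bb2

First find concert pitch: the Bb clarinet sounds a major second below written, so B4 D-flat5 E-sharp4 C4 sounds A4 Cb5 D#4 Bb3.
Then write for piccolo: it sounds a perfect octave above written, so the part must be a perfect octave below concert.
A4 → A3
Cb5 → Cb4
D#4 → D#3
Bb3 → Bb2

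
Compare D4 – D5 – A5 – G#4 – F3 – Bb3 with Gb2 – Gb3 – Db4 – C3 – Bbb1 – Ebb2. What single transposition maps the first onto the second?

down an augmented twelfth

From D4 to Gb2 is 12 letter names — a twelfth of some quality.
Gb2 to D4 is 20 semitones, which makes it an augmented twelfth; the second version is lower, so the direction is down.
Checking another pair — Bb3 → Ebb2 — gives the same interval.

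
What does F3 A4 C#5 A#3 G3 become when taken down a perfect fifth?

A perfect fifth down from F3 gives Bb2.
A4 down a perfect fifth is D4.
C#5 down a perfect fifth is F#4.
A perfect fifth down from A#3 gives D#3.
A perfect fifth down from G3 gives C3.

Bb2 D4 F#4 D#3 C3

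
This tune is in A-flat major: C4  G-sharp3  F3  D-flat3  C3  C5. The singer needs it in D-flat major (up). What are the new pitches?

F4 C#4 Bb3 Gb3 F3 F5

From A-flat up to D-flat is a perfect fourth; apply that to each pitch.
C4 -> F4
G#3 -> C#4
F3 -> Bb3
Db3 -> Gb3
C3 -> F3
C5 -> F5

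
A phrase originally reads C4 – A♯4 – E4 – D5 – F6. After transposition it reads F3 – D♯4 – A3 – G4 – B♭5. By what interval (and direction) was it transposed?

Take the first pair: C4 → F3. C to F spans 5 letter names, so the interval is some kind of fifth.
F3 to C4 is 7 semitones, which makes it a perfect fifth; the second version is lower, so the direction is down.
Checking another pair — F6 → Bb5 — gives the same interval.

down a perfect fifth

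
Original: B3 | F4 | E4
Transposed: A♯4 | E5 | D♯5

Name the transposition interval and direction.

From B3 to A#4 is 7 letter names — a seventh of some quality.
B3 to A#4 is 11 semitones, which makes it a major seventh; the second version is higher, so the direction is up.
Checking another pair — E4 → D#5 — gives the same interval.

up a major seventh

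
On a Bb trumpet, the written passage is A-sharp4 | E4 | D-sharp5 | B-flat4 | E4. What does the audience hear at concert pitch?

G#4 D4 C#5 Ab4 D4

The Bb trumpet sounds a major second below written, so transpose each written note down a major second.
A#4 -> G#4
E4 -> D4
D#5 -> C#5
Bb4 -> Ab4
E4 -> D4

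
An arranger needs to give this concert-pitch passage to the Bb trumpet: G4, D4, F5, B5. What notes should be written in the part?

A4 E4 G5 C#6

Written C4 sounds as Bb3 on the Bb trumpet, so concert pitches are written a major second up.
G4 gives A4
D4 gives E4
F5 gives G5
B5 gives C#6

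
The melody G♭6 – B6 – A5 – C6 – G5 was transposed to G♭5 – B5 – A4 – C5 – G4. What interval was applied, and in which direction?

From Gb6 to Gb5 is 8 letter names — an octave of some quality.
Gb5 to Gb6 is 12 semitones, which makes it a perfect octave; the second version is lower, so the direction is down.
Checking another pair — G5 → G4 — gives the same interval.

down a perfect octave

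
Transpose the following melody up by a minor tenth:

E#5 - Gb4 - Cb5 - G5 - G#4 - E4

G#6 Bbb5 Ebb6 Bb6 B5 G5

E#5 to G#6
Gb4 to Bbb5
Cb5 to Ebb6
G5 to Bb6
G#4 to B5
E4 to G5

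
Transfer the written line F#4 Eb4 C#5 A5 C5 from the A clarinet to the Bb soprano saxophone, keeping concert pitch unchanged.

First find concert pitch: the A clarinet sounds a minor third below written, so F#4 Eb4 C#5 A5 C5 sounds D#4 C4 A#4 F#5 A4.
Then write for Bb soprano saxophone: it sounds a major second below written, so the part must be a major second above concert.
D#4 → E#4
C4 → D4
A#4 → B#4
F#5 → G#5
A4 → B4

E#4 D4 B#4 G#5 B4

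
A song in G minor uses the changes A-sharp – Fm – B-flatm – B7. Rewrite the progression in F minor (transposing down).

G# Ebm Abm A7

G minor down to F minor is a major second; each chord root moves by that interval while the quality stays the same.
A-sharp: root A-sharp down a major second → G#, giving G#.
Fm: root F down a major second → Eb, giving Ebm.
B-flatm: root B-flat down a major second → Ab, giving Abm.
B7: root B down a major second → A, giving A7.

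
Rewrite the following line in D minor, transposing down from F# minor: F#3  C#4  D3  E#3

D3 A3 Bb2 C#3

From F# down to D is a major third; apply that to each pitch.
F#3 to D3
C#4 to A3
D3 to Bb2
E#3 to C#3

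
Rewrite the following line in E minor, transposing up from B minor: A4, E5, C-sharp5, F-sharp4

D5 A5 F#5 B4

From B up to E is a perfect fourth; apply that to each pitch.
A4 -> D5
E5 -> A5
C#5 -> F#5
F#4 -> B4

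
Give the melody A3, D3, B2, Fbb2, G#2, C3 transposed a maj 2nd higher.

A major second up from A3 gives B3.
D3: a second up reaches E, and 2 semitones makes it E3.
B2: a second up reaches C, and 2 semitones makes it C#3.
A major second up from Fbb2 gives Gbb2.
A major second up from G#2 gives A#2.
A major second up from C3 gives D3.

B3 E3 C#3 Gbb2 A#2 D3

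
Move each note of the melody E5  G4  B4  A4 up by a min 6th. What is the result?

C6 Eb5 G5 F5

E5: a sixth up reaches C, and 8 semitones makes it C6.
A minor sixth up from G4 gives Eb5.
A minor sixth up from B4 gives G5.
A4 up a minor sixth is F5.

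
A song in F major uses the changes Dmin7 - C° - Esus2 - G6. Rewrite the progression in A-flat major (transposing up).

F major up to A-flat major is a minor third; each chord root moves by that interval while the quality stays the same.
Dmin7: root D up a minor third → F, giving Fmin7.
C°: root C up a minor third → Eb, giving Eb°.
Esus2: root E up a minor third → G, giving Gsus2.
G6: root G up a minor third → Bb, giving Bb6.

Fmin7 Eb° Gsus2 Bb6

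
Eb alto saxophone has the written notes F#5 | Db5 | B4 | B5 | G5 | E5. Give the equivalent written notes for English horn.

First find concert pitch: the Eb alto saxophone sounds a major sixth below written, so F#5 Db5 B4 B5 G5 E5 sounds A4 Fb4 D4 D5 Bb4 G4.
Then write for English horn: it sounds a perfect fifth below written, so the part must be a perfect fifth above concert.
A4 → E5
Fb4 → Cb5
D4 → A4
D5 → A5
Bb4 → F5
G4 → D5

E5 Cb5 A4 A5 F5 D5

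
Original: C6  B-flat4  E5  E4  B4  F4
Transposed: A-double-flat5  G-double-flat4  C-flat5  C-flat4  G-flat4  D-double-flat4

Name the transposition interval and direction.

From C6 to Abb5 is 3 letter names — a third of some quality.
Abb5 to C6 is 5 semitones, which makes it an augmented third; the second version is lower, so the direction is down.
Checking another pair — F4 → Dbb4 — gives the same interval.

down an augmented third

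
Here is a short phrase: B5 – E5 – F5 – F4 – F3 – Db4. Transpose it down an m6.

D#5 G#4 A4 A3 A2 F3

A minor sixth down from B5 gives D#5.
E5 down a minor sixth is G#4.
F5 down a minor sixth is A4.
A minor sixth down from F4 gives A3.
A minor sixth down from F3 gives A2.
Db4 down a minor sixth is F3.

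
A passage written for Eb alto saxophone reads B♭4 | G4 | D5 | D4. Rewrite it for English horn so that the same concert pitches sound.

Ab4 F4 C5 C4

First find concert pitch: the Eb alto saxophone sounds a major sixth below written, so B♭4 G4 D5 D4 sounds Db4 Bb3 F4 F3.
Then write for English horn: it sounds a perfect fifth below written, so the part must be a perfect fifth above concert.
Db4 → Ab4
Bb3 → F4
F4 → C5
F3 → C4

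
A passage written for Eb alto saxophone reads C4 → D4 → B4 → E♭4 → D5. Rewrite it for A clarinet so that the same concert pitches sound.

Gb3 Ab3 F4 Bbb3 Ab4

First find concert pitch: the Eb alto saxophone sounds a major sixth below written, so C4 D4 B4 E♭4 D5 sounds Eb3 F3 D4 Gb3 F4.
Then write for A clarinet: it sounds a minor third below written, so the part must be a minor third above concert.
Eb3 → Gb3
F3 → Ab3
D4 → F4
Gb3 → Bbb3
F4 → Ab4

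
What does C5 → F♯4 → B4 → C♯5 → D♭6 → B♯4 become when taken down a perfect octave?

C4 F#3 B3 C#4 Db5 B#3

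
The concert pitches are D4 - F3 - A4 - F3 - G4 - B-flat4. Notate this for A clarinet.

F4 Ab3 C5 Ab3 Bb4 Db5

The A clarinet sounds a minor third below written, so the written part must be a minor third above concert — transpose each note up.
D4 -> F4
F3 -> Ab3
A4 -> C5
F3 -> Ab3
G4 -> Bb4
Bb4 -> Db5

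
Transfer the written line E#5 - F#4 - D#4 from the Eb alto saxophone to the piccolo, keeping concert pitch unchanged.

First find concert pitch: the Eb alto saxophone sounds a major sixth below written, so E#5 F#4 D#4 sounds G#4 A3 F#3.
Then write for piccolo: it sounds a perfect octave above written, so the part must be a perfect octave below concert.
G#4 → G#3
A3 → A2
F#3 → F#2

G#3 A2 F#2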